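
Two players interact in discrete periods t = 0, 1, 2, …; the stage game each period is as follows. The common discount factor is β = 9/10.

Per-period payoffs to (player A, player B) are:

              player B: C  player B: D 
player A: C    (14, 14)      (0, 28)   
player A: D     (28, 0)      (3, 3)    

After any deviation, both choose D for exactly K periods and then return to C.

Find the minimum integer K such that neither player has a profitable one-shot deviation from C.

2

Need Σ_{k=1}^{K} β^k ≥ (28−14)/(14−3) = 1.2727 at β = 9/10.
At K = 1 the sum is 0.9000 < 1.2727; at K = 2 it is 1.7100 ≥ 1.2727.
So the minimum punishment length is K = 2.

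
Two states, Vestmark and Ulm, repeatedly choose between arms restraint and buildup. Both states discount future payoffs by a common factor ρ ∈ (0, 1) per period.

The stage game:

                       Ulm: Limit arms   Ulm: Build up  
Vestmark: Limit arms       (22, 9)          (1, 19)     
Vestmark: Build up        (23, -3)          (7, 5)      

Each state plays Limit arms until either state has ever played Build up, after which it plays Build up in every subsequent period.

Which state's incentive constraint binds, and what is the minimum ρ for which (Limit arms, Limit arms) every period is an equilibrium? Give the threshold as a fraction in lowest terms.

Ulm; ρ ≥ 5/7

For Vestmark: deviation gain 23−22 = 1, per-period punishment loss 22−7 = 15. IC gives ρ ≥ 1/16.
For Ulm: gain 10, loss 4 per period, so ρ ≥ 10/14 = 5/7.
The tighter constraint is Ulm's, so cooperation needs ρ ≥ 5/7.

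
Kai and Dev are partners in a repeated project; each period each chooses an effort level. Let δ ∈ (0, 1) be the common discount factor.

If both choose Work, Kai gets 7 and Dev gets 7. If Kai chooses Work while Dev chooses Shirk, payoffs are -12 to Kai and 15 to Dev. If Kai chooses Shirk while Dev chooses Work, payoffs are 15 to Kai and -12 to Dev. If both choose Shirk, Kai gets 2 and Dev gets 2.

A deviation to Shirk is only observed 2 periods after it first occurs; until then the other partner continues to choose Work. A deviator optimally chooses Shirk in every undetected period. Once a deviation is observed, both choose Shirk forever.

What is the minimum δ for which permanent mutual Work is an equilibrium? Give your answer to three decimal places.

The best deviation is to choose Shirk for all 2 undetected periods, earning 15 each, then 2 forever once detected.
Deviation value: 15(1−δ^2)/(1−δ) + 2δ^2/(1−δ); cooperation value: 7/(1−δ).
IC: 7 ≥ 15(1−δ^2) + 2δ^2 = 15 − 13δ^2.
So δ^2 ≥ 8/13, giving δ ≥ (8/13)^(1/2) ≈ 0.784.

0.784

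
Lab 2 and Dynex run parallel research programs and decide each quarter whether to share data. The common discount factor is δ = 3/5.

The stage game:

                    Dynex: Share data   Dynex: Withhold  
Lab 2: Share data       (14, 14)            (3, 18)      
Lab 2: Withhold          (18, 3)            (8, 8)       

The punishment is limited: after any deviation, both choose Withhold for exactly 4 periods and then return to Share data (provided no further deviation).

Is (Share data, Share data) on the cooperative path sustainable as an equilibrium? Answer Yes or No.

Comparing payoff streams over the 5 periods until play realigns: cooperate → 14(1+δ+…+δ^4); deviate → 18 + 8(δ+…+δ^4).
Cooperation is sustained iff (14−8)(δ+…+δ^4) ≥ 18−14.
δ+…+δ^4 = 3/5·(1−(3/5)^4)/(1−3/5) = 1.3056, and (18−14)/(14−8) = 0.6667.
1.3056 ≥ 0.6667, so cooperation is sustainable.

Yes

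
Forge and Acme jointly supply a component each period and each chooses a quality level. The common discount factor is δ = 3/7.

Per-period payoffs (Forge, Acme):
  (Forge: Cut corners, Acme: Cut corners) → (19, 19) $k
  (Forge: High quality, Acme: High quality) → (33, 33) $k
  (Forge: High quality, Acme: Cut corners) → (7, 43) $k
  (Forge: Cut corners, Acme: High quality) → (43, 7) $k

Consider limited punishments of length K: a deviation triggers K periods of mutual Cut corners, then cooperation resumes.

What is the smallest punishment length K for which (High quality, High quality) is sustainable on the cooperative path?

4

IC: δ(1−δ^K)/(1−δ) ≥ (43−33)/(33−19) = 5/7.
With δ = 3/7: need 1 − δ^K ≥ 5/7·(1−3/7)/(3/7), i.e. δ^K ≤ 0.0476.
Since (3/7)^3 = 0.0787 and (3/7)^4 = 0.0337, the smallest such K is 4.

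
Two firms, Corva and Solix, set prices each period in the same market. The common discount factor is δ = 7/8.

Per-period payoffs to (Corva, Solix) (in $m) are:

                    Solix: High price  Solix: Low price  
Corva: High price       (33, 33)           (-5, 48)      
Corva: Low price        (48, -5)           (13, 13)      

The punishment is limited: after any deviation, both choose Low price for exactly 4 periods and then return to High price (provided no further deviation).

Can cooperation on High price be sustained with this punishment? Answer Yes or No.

IC: δ+…+δ^4 ≥ (48−33)/(33−13) = 3/4.
At δ = 7/8: partial sum = 2.8967 ≥ 0.7500. Cooperation sustainable.

Yes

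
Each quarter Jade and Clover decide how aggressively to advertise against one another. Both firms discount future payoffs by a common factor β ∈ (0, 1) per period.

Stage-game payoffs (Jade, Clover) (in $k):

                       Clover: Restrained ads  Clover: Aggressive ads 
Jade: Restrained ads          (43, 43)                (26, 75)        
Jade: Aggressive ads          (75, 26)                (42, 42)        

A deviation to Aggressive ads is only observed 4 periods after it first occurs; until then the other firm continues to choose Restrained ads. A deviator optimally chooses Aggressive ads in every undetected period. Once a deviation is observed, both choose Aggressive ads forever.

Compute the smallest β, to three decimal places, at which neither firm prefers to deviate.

Deviating for the 4 undetected periods gains 75−43 = 32 per period over cooperation, then loses 43−42 = 1 per period forever once punishment starts.
Gain: 32(1 + β + … + β^3); loss: 1·β^4/(1−β).
No profitable deviation ⇔ 32(1−β^4) ≤ 1·β^4, i.e. β^4 ≥ 32/(32+1) = 32/33.
Hence β ≥ (32/33)^(1/4) ≈ 0.992.

0.992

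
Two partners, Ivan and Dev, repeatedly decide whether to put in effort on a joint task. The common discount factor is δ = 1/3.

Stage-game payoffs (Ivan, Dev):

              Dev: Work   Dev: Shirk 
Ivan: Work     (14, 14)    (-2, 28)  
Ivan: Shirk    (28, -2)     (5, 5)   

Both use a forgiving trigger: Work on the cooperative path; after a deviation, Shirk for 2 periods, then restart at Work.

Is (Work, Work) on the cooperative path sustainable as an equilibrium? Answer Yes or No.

IC: δ+…+δ^2 ≥ (28−14)/(14−5) = 14/9.
At δ = 1/3: partial sum = 0.4444 < 1.5556. Cooperation not sustainable.

No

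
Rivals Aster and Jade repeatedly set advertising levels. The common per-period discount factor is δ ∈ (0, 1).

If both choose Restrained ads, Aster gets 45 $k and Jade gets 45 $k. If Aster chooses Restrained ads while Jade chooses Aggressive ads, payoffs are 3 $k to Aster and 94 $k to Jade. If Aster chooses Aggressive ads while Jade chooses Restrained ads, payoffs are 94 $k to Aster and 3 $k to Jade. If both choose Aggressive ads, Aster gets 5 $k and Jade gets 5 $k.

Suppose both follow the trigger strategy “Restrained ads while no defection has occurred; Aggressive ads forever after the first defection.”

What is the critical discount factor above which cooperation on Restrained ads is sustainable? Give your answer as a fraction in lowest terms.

49/89

Cooperation forever yields 45 each period: 45/(1−δ).
Deviating yields 94 once, then 5 forever: 94 + 5δ/(1−δ).
No profitable deviation requires 45/(1−δ) ≥ 94 + 5δ/(1−δ).
Multiplying by (1−δ): 45 ≥ 94(1−δ) + 5δ = 94 − 89δ.
So 89δ ≥ 49, i.e. δ ≥ 49/89.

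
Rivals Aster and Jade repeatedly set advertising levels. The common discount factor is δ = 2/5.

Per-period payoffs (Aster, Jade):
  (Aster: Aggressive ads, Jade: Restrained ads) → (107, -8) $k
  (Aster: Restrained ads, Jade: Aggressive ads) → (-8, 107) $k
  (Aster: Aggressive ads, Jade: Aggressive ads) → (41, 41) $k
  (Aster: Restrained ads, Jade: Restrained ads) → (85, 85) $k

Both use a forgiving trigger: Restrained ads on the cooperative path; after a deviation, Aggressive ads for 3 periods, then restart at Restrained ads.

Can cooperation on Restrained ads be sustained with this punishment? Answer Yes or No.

A one-shot deviation gives 107 now, then 41 for 3 periods, then back to 85.
Gain from deviating: (107−85) today; loss: (85−41) in each of the next 3 periods.
No-deviation condition: (85−41)(δ+…+δ^3) ≥ 107−85, i.e. δ+…+δ^3 ≥ 1/2.
At δ = 2/5: δ+…+δ^3 = 0.6240 ≥ 0.5000.
So cooperation is sustainable.

Yes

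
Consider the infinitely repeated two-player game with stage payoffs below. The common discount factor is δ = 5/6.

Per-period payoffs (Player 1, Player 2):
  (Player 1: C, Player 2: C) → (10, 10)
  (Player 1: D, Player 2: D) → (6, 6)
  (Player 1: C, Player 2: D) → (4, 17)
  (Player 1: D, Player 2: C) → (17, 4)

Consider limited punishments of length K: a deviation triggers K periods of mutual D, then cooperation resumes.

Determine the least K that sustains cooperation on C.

3

IC: δ(1−δ^K)/(1−δ) ≥ (17−10)/(10−6) = 7/4.
With δ = 5/6: need 1 − δ^K ≥ 7/4·(1−5/6)/(5/6), i.e. δ^K ≤ 0.6500.
Since (5/6)^2 = 0.6944 and (5/6)^3 = 0.5787, the smallest such K is 3.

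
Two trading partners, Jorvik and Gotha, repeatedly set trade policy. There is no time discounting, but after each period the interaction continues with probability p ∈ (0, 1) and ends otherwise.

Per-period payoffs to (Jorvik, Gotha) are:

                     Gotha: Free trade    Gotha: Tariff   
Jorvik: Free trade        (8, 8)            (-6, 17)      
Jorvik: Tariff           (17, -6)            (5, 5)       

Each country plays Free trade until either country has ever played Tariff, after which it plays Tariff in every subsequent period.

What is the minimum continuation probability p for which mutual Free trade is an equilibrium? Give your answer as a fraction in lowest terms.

Expected cooperation value is 8 + p·8 + p²·8 + … = 8/(1−p); deviation gives 17 + p·5/(1−p).
8 ≥ 17(1−p) + 5p ⇒ 12p ≥ 9 ⇒ p ≥ 9/12 = 3/4.

3/4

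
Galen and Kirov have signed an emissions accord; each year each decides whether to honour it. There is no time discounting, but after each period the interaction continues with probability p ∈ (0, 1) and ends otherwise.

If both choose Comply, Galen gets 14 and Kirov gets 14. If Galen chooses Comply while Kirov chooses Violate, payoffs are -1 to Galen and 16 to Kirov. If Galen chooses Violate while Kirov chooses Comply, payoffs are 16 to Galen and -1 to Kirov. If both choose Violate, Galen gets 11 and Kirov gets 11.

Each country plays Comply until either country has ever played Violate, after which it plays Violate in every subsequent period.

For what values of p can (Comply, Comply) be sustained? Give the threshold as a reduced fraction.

2/5

With no time discounting, the continuation probability p plays the role of the discount factor.
Grim-trigger IC: 14/(1−p) ≥ 16 + 11p/(1−p) ⇒ p ≥ (16−14)/(16−11) = 2/5.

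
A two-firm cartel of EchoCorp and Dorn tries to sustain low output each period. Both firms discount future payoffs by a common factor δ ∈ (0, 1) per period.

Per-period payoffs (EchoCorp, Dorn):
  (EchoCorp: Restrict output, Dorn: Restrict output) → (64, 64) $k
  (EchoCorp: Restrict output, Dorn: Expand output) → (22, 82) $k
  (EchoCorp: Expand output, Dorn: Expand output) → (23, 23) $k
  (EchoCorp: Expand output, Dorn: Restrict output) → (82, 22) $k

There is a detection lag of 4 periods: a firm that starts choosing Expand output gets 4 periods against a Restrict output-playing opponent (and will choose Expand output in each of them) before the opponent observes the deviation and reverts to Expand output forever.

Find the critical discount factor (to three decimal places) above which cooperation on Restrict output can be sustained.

0.743

Deviating for the 4 undetected periods gains 82−64 = 18 per period over cooperation, then loses 64−23 = 41 per period forever once punishment starts.
Gain: 18(1 + δ + … + δ^3); loss: 41·δ^4/(1−δ).
No profitable deviation ⇔ 18(1−δ^4) ≤ 41·δ^4, i.e. δ^4 ≥ 18/(18+41) = 18/59.
Hence δ ≥ (18/59)^(1/4) ≈ 0.743.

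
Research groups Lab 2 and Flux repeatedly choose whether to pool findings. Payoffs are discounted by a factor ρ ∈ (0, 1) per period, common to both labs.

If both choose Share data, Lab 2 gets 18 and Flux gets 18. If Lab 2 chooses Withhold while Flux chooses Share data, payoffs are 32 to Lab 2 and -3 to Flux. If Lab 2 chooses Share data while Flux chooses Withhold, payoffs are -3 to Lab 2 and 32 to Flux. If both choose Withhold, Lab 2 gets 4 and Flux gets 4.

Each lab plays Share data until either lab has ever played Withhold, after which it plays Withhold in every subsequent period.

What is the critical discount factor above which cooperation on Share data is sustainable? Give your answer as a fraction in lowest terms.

One-period gain from deviating is 32 − 18 = 14. The loss is 18 − 4 = 14 in every subsequent period, with present value 14·ρ/(1−ρ).
Deviation is unprofitable when 14·ρ/(1−ρ) ≥ 14, i.e. ρ/(1−ρ) ≥ 1.
Equivalently ρ ≥ 14/(14+14) = 1/2.

1/2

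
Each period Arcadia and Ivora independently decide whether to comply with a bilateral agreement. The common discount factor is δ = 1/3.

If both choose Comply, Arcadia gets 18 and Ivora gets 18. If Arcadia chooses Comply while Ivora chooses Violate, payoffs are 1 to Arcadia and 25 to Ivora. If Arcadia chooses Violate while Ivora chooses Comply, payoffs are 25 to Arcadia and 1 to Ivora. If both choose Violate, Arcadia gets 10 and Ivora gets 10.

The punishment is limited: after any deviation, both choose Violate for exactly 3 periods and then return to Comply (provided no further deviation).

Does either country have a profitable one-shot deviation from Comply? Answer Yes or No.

Yes

IC: δ+…+δ^3 ≥ (25−18)/(18−10) = 7/8.
At δ = 1/3: partial sum = 0.4815 < 0.8750. Cooperation not sustainable.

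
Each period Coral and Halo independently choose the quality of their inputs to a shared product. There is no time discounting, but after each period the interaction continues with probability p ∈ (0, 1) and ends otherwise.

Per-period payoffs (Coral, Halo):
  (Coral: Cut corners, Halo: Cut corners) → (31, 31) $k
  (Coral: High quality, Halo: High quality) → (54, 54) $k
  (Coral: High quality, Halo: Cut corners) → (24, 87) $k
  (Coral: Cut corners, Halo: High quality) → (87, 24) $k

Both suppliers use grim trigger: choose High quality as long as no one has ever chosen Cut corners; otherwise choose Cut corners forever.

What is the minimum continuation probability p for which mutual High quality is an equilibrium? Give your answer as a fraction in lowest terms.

33/56

Expected cooperation value is 54 + p·54 + p²·54 + … = 54/(1−p); deviation gives 87 + p·31/(1−p).
54 ≥ 87(1−p) + 31p ⇒ 56p ≥ 33 ⇒ p ≥ 33/56.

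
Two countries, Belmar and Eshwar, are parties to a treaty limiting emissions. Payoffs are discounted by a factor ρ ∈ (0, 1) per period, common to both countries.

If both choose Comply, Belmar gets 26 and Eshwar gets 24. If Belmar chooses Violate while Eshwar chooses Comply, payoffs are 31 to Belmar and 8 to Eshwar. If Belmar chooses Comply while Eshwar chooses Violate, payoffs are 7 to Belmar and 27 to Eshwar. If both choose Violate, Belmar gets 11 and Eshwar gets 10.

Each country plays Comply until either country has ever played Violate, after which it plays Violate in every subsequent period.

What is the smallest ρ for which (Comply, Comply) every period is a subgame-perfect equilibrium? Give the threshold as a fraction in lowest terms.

1/4

Belmar: cooperation gives 26 each period; deviation gives 31 once then 11 forever.
  26/(1−ρ) ≥ 31 + 11ρ/(1−ρ) ⇒ ρ ≥ 5/20 = 1/4.
Eshwar: cooperation gives 24 each period; deviation gives 27 once then 10 forever.
  ρ ≥ 3/17.
Both must hold, so the binding constraint is Belmar's: ρ ≥ 1/4.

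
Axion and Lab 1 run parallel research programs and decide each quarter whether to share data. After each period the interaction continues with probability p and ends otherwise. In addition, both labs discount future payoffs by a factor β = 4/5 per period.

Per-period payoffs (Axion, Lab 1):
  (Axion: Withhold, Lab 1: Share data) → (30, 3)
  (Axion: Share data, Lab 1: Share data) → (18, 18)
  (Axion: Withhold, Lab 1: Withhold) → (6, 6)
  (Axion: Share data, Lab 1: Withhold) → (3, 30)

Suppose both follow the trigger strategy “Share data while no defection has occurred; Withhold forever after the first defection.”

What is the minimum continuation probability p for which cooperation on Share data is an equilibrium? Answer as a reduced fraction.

5/8

With continuation probability p and discount β, the effective per-period discount factor is βp.
Grim-trigger IC: βp ≥ (30−18)/(30−6) = 1/2.
So p ≥ (1/2)/(4/5) = 5/8.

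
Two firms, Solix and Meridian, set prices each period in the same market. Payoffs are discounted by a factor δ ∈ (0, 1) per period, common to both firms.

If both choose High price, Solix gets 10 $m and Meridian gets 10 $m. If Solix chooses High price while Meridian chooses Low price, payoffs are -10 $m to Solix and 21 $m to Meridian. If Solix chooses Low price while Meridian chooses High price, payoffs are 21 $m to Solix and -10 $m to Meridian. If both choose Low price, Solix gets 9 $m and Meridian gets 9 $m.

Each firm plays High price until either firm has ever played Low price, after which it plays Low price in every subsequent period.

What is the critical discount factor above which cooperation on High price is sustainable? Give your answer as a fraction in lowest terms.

Under grim trigger the critical discount factor is (T−C)/(T−P) with T = 21, C = 10, P = 9.
δ* = (21−10)/(21−9) = 11/12.

11/12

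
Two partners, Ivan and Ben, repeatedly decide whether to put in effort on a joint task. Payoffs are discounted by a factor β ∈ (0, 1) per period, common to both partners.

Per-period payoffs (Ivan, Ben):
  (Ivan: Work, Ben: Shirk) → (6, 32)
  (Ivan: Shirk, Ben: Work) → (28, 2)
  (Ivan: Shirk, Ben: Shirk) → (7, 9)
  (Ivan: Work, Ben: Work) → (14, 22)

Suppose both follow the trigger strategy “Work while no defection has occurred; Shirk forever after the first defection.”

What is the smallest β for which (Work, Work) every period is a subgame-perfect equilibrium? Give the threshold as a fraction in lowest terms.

Ivan's threshold: (28−14)/(28−7) = 2/3.
Ben's threshold: (32−22)/(32−9) = 10/23.
2/3 > 10/23, so Ivan binds and β* = 2/3.

2/3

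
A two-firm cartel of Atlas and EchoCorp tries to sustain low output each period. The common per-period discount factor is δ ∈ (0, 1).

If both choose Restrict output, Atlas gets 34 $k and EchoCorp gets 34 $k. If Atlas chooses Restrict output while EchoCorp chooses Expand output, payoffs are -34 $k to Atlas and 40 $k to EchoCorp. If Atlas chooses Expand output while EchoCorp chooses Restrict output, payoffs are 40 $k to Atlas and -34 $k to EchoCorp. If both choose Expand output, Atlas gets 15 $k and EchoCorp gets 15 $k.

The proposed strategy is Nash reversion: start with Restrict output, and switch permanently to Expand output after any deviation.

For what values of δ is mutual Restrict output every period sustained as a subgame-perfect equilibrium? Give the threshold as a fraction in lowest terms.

One-period gain from deviating is 40 − 34 = 6. The loss is 34 − 15 = 19 in every subsequent period, with present value 19·δ/(1−δ).
Deviation is unprofitable when 19·δ/(1−δ) ≥ 6, i.e. δ/(1−δ) ≥ 6/19.
Equivalently δ ≥ 6/(6+19) = 6/25.

6/25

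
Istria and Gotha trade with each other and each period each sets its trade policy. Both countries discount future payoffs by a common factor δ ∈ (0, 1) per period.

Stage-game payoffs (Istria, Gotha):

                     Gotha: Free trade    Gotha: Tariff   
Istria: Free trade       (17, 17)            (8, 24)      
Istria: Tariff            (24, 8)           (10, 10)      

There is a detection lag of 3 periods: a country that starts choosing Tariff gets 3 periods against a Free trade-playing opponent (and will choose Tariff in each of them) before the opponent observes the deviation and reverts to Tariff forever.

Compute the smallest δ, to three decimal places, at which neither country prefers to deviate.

0.794

The best deviation is to choose Tariff for all 3 undetected periods, earning 24 each, then 10 forever once detected.
Deviation value: 24(1−δ^3)/(1−δ) + 10δ^3/(1−δ); cooperation value: 17/(1−δ).
IC: 17 ≥ 24(1−δ^3) + 10δ^3 = 24 − 14δ^3.
So δ^3 ≥ 7/14 = 1/2, giving δ ≥ (1/2)^(1/3) ≈ 0.794.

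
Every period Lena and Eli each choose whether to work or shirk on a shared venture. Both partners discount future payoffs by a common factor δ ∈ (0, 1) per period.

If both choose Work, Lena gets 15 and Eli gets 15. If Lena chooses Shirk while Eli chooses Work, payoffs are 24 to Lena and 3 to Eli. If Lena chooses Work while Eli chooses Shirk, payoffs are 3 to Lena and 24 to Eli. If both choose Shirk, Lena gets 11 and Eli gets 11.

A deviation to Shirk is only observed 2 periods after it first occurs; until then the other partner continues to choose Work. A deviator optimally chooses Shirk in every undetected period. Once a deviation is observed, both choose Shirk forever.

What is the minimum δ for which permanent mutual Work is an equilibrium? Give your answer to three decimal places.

0.832

The best deviation is to choose Shirk for all 2 undetected periods, earning 24 each, then 11 forever once detected.
Deviation value: 24(1−δ^2)/(1−δ) + 11δ^2/(1−δ); cooperation value: 15/(1−δ).
IC: 15 ≥ 24(1−δ^2) + 11δ^2 = 24 − 13δ^2.
So δ^2 ≥ 9/13, giving δ ≥ (9/13)^(1/2) ≈ 0.832.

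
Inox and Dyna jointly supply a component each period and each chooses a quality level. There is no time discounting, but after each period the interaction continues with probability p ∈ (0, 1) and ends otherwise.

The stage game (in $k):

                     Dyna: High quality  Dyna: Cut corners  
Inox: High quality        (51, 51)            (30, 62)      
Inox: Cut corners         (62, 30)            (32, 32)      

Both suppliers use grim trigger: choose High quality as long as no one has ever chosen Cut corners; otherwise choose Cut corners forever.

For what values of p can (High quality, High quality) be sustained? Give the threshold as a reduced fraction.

11/30

Expected cooperation value is 51 + p·51 + p²·51 + … = 51/(1−p); deviation gives 62 + p·32/(1−p).
51 ≥ 62(1−p) + 32p ⇒ 30p ≥ 11 ⇒ p ≥ 11/30.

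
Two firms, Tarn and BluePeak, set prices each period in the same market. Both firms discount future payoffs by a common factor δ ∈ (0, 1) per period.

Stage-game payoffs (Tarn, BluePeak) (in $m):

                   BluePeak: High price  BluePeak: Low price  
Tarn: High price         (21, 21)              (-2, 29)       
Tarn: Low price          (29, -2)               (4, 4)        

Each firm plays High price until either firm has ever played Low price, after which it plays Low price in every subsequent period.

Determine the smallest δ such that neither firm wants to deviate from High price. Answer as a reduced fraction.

8/25

Under grim trigger the critical discount factor is (T−C)/(T−P) with T = 29, C = 21, P = 4.
δ* = (29−21)/(29−4) = 8/25.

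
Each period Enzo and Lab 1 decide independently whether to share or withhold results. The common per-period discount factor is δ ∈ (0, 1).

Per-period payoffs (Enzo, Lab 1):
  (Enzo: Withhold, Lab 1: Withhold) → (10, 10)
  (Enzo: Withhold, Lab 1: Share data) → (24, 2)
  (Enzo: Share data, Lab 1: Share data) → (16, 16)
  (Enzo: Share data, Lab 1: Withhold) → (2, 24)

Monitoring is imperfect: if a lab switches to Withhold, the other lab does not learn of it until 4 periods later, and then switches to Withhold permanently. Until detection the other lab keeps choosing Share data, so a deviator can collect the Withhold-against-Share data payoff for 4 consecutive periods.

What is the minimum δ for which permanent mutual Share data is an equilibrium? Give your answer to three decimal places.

The best deviation is to choose Withhold for all 4 undetected periods, earning 24 each, then 10 forever once detected.
Deviation value: 24(1−δ^4)/(1−δ) + 10δ^4/(1−δ); cooperation value: 16/(1−δ).
IC: 16 ≥ 24(1−δ^4) + 10δ^4 = 24 − 14δ^4.
So δ^4 ≥ 8/14 = 4/7, giving δ ≥ (4/7)^(1/4) ≈ 0.869.

0.869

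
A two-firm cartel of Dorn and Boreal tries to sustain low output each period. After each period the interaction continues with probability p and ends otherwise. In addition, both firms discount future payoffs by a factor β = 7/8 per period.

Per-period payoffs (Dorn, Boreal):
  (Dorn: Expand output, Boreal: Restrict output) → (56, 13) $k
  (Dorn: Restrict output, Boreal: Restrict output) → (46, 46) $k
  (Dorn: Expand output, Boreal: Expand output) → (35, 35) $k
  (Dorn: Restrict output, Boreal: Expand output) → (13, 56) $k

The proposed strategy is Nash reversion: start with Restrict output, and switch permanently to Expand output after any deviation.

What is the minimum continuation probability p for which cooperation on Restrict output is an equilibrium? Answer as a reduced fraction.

80/147

Expected continuation weight on next period's payoff is β·p = 7/8·p, which plays the role of the discount factor.
Cooperation requires 7/8·p ≥ (56−46)/(56−35) = 10/21, hence p ≥ 80/147.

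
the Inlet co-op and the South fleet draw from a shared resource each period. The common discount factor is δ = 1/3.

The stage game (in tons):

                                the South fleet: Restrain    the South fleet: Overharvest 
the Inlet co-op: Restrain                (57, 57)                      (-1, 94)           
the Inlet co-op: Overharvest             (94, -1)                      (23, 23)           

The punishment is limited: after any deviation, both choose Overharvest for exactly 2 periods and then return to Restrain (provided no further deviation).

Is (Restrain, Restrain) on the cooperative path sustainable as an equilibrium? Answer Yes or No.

IC: δ+…+δ^2 ≥ (94−57)/(57−23) = 37/34.
At δ = 1/3: partial sum = 0.4444 < 1.0882. Cooperation not sustainable.

No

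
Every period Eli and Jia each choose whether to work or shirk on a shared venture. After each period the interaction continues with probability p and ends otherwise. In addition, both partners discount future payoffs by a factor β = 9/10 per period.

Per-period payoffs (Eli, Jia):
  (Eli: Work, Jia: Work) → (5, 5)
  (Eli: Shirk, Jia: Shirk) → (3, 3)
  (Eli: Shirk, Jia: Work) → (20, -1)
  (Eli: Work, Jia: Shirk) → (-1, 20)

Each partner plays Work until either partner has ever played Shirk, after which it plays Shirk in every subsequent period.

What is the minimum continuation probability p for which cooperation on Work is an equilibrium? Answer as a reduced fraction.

50/51

Expected continuation weight on next period's payoff is β·p = 9/10·p, which plays the role of the discount factor.
Cooperation requires 9/10·p ≥ (20−5)/(20−3) = 15/17, hence p ≥ 50/51.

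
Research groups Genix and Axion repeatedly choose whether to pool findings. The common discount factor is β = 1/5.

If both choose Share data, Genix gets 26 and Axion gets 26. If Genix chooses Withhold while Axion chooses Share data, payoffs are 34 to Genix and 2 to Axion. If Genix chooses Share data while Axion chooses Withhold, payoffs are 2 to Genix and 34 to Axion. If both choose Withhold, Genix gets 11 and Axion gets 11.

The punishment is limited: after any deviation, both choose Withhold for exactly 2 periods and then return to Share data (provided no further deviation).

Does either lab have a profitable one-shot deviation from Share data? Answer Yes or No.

IC: β+…+β^2 ≥ (34−26)/(26−11) = 8/15.
At β = 1/5: partial sum = 0.2400 < 0.5333. Cooperation not sustainable.

Yes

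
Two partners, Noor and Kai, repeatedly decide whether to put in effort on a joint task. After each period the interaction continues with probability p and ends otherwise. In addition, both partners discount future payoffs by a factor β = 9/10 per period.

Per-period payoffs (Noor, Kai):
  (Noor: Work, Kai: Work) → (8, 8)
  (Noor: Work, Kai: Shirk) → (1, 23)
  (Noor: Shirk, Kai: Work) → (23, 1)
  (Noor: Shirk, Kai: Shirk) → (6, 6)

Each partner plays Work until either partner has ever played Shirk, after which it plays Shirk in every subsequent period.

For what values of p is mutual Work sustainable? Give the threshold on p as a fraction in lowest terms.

50/51

Expected continuation weight on next period's payoff is β·p = 9/10·p, which plays the role of the discount factor.
Cooperation requires 9/10·p ≥ (23−8)/(23−6) = 15/17, hence p ≥ 50/51.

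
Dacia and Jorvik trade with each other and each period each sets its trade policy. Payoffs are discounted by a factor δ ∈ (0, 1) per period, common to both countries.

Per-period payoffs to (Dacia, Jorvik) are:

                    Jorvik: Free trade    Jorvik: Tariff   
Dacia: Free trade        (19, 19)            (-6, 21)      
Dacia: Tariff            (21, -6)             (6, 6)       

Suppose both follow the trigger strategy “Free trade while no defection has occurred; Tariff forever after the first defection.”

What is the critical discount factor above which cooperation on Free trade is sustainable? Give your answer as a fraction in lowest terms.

2/15

Under grim trigger the critical discount factor is (T−C)/(T−P) with T = 21, C = 19, P = 6.
δ* = (21−19)/(21−6) = 2/15.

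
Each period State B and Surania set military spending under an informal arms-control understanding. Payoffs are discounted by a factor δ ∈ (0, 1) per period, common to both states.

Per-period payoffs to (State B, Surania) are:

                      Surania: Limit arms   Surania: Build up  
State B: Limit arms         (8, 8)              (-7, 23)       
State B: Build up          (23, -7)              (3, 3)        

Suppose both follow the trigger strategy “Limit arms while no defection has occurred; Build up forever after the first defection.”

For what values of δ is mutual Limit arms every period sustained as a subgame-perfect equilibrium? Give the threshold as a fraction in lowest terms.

3/4

8/(1−δ) ≥ 23 + 3δ/(1−δ)
8 ≥ 23 − 20δ
δ ≥ 15/20 = 3/4.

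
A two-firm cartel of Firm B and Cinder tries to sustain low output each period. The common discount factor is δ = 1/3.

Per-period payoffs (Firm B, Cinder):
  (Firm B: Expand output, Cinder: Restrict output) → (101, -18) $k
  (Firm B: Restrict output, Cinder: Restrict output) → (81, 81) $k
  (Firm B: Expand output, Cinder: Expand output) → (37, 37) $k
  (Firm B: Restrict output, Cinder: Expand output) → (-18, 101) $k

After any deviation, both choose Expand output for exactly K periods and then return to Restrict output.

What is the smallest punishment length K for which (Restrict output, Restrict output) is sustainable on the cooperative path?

3

Need Σ_{k=1}^{K} δ^k ≥ (101−81)/(81−37) = 0.4545 at δ = 1/3.
At K = 2 the sum is 0.4444 < 0.4545; at K = 3 it is 0.4815 ≥ 0.4545.
So the minimum punishment length is K = 3.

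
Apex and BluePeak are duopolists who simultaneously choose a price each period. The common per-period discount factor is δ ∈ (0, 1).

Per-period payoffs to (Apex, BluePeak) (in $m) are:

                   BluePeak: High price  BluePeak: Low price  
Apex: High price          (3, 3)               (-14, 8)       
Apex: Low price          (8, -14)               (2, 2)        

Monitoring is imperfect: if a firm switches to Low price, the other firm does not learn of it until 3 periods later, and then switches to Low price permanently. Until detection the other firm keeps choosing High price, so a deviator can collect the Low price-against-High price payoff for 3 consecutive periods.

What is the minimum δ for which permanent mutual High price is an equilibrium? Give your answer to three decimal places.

Deviating for the 3 undetected periods gains 8−3 = 5 per period over cooperation, then loses 3−2 = 1 per period forever once punishment starts.
Gain: 5(1 + δ + … + δ^2); loss: 1·δ^3/(1−δ).
No profitable deviation ⇔ 5(1−δ^3) ≤ 1·δ^3, i.e. δ^3 ≥ 5/(5+1) = 5/6.
Hence δ ≥ (5/6)^(1/3) ≈ 0.941.

0.941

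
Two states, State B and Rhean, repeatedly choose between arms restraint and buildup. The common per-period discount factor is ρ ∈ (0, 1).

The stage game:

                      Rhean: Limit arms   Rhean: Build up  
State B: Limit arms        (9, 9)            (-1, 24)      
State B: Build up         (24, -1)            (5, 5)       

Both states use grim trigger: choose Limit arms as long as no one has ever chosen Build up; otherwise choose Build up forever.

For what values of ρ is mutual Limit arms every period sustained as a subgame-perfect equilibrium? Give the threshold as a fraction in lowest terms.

Cooperation forever yields 9 each period: 9/(1−ρ).
Deviating yields 24 once, then 5 forever: 24 + 5ρ/(1−ρ).
No profitable deviation requires 9/(1−ρ) ≥ 24 + 5ρ/(1−ρ).
Multiplying by (1−ρ): 9 ≥ 24(1−ρ) + 5ρ = 24 − 19ρ.
So 19ρ ≥ 15, i.e. ρ ≥ 15/19.

15/19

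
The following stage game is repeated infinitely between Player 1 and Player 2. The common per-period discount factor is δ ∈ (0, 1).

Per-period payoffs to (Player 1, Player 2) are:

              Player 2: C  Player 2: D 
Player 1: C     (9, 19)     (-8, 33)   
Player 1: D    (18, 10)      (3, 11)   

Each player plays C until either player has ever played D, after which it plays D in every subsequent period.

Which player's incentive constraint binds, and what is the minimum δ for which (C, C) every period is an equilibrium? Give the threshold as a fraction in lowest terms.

Player 1's threshold: (18−9)/(18−3) = 3/5.
Player 2's threshold: (33−19)/(33−11) = 7/11.
3/5 < 7/11, so Player 2 binds and δ* = 7/11.

Player 2; δ ≥ 7/11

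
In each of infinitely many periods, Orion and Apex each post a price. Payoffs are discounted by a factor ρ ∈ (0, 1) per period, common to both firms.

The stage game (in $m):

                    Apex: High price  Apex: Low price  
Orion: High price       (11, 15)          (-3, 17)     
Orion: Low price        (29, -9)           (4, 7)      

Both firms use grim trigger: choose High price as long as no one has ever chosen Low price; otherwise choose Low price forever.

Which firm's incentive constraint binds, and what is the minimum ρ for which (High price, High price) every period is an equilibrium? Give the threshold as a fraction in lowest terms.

Orion; ρ ≥ 18/25

For Orion: deviation gain 29−11 = 18, per-period punishment loss 11−4 = 7. IC gives ρ ≥ 18/25.
For Apex: gain 2, loss 8 per period, so ρ ≥ 2/10 = 1/5.
The tighter constraint is Orion's, so cooperation needs ρ ≥ 18/25.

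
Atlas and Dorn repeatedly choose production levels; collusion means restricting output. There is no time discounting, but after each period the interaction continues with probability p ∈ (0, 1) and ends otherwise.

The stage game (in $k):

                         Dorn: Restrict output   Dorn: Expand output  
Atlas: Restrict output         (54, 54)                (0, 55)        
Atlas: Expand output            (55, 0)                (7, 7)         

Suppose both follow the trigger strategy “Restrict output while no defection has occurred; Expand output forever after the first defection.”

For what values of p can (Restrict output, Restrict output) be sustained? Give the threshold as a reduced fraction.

1/48

With no time discounting, the continuation probability p plays the role of the discount factor.
Grim-trigger IC: 54/(1−p) ≥ 55 + 7p/(1−p) ⇒ p ≥ (55−54)/(55−7) = 1/48.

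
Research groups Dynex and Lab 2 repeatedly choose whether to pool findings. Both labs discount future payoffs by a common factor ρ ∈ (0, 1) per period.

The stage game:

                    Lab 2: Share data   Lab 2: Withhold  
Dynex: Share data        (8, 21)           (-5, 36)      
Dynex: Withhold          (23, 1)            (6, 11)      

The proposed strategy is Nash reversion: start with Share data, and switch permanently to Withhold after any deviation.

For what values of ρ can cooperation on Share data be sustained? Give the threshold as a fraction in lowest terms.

15/17

For Dynex: deviation gain 23−8 = 15, per-period punishment loss 8−6 = 2. IC gives ρ ≥ 15/17.
For Lab 2: gain 15, loss 10 per period, so ρ ≥ 15/25 = 3/5.
The tighter constraint is Dynex's, so cooperation needs ρ ≥ 15/17.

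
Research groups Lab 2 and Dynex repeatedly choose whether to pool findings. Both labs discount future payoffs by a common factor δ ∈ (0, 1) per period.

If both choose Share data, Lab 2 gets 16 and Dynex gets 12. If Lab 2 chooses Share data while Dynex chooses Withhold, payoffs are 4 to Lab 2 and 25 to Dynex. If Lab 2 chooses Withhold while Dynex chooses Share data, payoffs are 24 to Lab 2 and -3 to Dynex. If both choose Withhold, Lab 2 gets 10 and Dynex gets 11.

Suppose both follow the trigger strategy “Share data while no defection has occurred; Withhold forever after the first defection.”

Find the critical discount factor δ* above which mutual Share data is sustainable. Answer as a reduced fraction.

Lab 2: cooperation gives 16 each period; deviation gives 24 once then 10 forever.
  16/(1−δ) ≥ 24 + 10δ/(1−δ) ⇒ δ ≥ 8/14 = 4/7.
Dynex: cooperation gives 12 each period; deviation gives 25 once then 11 forever.
  δ ≥ 13/14.
Both must hold, so the binding constraint is Dynex's: δ ≥ 13/14.

13/14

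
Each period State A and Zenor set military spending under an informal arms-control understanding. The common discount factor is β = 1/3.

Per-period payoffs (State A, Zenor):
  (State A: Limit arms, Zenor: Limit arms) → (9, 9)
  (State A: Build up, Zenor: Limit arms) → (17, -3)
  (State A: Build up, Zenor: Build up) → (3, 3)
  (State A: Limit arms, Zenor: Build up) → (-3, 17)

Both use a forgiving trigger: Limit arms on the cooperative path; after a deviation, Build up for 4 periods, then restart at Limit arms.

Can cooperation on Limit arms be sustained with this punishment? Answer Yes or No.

No

Comparing payoff streams over the 5 periods until play realigns: cooperate → 9(1+β+…+β^4); deviate → 17 + 3(β+…+β^4).
Cooperation is sustained iff (9−3)(β+…+β^4) ≥ 17−9.
β+…+β^4 = 1/3·(1−(1/3)^4)/(1−1/3) = 0.4938, and (17−9)/(9−3) = 1.3333.
0.4938 < 1.3333, so cooperation is not sustainable.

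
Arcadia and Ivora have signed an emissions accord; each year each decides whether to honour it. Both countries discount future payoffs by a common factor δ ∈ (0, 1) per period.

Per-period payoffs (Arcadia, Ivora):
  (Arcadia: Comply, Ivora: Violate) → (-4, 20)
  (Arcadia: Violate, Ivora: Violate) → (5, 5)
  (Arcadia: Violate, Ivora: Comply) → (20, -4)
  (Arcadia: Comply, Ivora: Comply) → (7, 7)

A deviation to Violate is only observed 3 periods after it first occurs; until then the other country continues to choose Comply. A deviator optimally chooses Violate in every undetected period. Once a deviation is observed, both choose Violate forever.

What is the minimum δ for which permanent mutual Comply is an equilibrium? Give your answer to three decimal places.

The best deviation is to choose Violate for all 3 undetected periods, earning 20 each, then 5 forever once detected.
Deviation value: 20(1−δ^3)/(1−δ) + 5δ^3/(1−δ); cooperation value: 7/(1−δ).
IC: 7 ≥ 20(1−δ^3) + 5δ^3 = 20 − 15δ^3.
So δ^3 ≥ 13/15, giving δ ≥ (13/15)^(1/3) ≈ 0.953.

0.953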